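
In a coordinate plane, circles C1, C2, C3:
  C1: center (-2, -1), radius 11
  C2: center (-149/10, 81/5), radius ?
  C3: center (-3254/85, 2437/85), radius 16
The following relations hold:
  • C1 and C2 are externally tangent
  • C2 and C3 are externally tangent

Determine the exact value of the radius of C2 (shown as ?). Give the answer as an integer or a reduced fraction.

1. [ext C1·C2]  r_C2² + 22r_C2 − 1365/4 = 0  ⇒  r_C2 = 21/2 (r>0 drops 1)
2. [ext C2·C3]  r_C2² + 32r_C2 − 1785/4 = 0  ⇒  r_C2 = 21/2 (r>0 drops 1)

21/2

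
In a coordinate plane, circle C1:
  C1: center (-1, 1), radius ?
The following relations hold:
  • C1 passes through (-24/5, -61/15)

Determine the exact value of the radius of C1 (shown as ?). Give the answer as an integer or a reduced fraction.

19/3

1. [C1∋P]  r_C1² − 361/9 = 0  ⇒  r_C1 = 19/3 (r>0 drops 1)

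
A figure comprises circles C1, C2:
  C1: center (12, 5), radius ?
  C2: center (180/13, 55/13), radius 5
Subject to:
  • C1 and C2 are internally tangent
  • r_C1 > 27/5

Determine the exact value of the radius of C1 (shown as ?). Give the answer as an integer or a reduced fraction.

7

1. [int C1,C2]  r_C1² − 10r_C1 + 21 = 0  ⇒  r_C1 = 3 or 7
2. given r_C1 > 27/5: keep 7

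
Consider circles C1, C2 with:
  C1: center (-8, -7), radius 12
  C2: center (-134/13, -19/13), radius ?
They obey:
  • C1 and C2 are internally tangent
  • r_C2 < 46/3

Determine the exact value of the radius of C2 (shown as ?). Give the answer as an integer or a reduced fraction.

1. [int C1,C2]  r_C2² − 24r_C2 + 108 = 0  ⇒  r_C2 = 6 or 18
2. given r_C2 < 46/3: keep 6

6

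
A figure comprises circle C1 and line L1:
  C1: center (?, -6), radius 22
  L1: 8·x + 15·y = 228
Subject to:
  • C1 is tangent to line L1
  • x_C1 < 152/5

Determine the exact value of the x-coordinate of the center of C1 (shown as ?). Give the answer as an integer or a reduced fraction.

-7

1. [C1‖L1]  x_C1² − (159/2)x_C1 − 1211/2 = 0  ⇒  x_C1 = -7 or 173/2
2. given x_C1 < 152/5: keep -7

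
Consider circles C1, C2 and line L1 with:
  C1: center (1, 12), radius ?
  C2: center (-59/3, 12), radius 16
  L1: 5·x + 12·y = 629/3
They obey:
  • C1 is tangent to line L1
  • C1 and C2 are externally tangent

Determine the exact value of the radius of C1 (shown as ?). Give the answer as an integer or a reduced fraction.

1. [C1‖L1]  r_C1² − 196/9 = 0  ⇒  r_C1 = 14/3 (r>0 drops 1)
2. [ext C1·C2]  r_C1² + 32r_C1 − 1540/9 = 0  ⇒  r_C1 = 14/3 (r>0 drops 1)

14/3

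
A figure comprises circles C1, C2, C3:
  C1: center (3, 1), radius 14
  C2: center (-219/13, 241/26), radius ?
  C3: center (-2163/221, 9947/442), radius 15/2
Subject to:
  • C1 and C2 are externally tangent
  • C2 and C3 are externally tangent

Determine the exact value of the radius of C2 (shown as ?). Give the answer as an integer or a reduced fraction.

1. [ext C1·C2]  r_C2² + 28r_C2 − 1065/4 = 0  ⇒  r_C2 = 15/2 (r>0 drops 1)
2. [ext C2·C3]  r_C2² + 15r_C2 − 675/4 = 0  ⇒  r_C2 = 15/2 (r>0 drops 1)

15/2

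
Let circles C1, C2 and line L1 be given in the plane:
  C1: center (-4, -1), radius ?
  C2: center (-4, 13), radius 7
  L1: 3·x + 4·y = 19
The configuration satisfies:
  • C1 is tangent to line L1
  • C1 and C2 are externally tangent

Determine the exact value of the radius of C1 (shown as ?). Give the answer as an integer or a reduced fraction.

1. [C1‖L1]  r_C1² − 49 = 0  ⇒  r_C1 = 7 (r>0 drops 1)
2. [ext C1·C2]  r_C1² + 14r_C1 − 147 = 0  ⇒  r_C1 = 7 (r>0 drops 1)

7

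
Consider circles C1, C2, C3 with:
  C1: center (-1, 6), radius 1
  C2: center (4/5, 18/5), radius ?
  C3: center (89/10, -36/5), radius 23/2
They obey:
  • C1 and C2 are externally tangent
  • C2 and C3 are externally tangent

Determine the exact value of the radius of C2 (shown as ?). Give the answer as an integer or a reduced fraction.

1. [ext C1·C2]  r_C2² + 2r_C2 − 8 = 0  ⇒  r_C2 = 2 (r>0 drops 1)
2. [ext C2·C3]  r_C2² + 23r_C2 − 50 = 0  ⇒  r_C2 = 2 (r>0 drops 1)

2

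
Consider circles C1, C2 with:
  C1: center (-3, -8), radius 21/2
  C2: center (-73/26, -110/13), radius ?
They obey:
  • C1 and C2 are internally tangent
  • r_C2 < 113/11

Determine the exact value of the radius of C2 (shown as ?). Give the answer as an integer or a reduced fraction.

1. [int C1,C2]  r_C2² − 21r_C2 + 110 = 0  ⇒  r_C2 = 10 or 11
2. given r_C2 < 113/11: keep 10

10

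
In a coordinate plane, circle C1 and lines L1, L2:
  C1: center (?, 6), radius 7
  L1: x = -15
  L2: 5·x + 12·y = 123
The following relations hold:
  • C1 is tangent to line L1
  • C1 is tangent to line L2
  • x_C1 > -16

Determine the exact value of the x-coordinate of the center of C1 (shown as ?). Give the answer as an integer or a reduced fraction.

-8

1. [C1‖L1]  x_C1² + 30x_C1 + 176 = 0  ⇒  x_C1 = -22 or -8
2. [C1‖L2]  x_C1² − (102/5)x_C1 − 1136/5 = 0  ⇒  x_C1 = -8 or 142/5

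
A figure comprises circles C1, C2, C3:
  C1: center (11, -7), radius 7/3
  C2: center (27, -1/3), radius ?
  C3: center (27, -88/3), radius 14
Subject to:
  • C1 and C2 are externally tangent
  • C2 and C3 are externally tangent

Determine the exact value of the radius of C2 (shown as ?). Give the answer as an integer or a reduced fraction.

1. [ext C1·C2]  r_C2² + (14/3)r_C2 − 295 = 0  ⇒  r_C2 = 15 (r>0 drops 1)
2. [ext C2·C3]  r_C2² + 28r_C2 − 645 = 0  ⇒  r_C2 = 15 (r>0 drops 1)

15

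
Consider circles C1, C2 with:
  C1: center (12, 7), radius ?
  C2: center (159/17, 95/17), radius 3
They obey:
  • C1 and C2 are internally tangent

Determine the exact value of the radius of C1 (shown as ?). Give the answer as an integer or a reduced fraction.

6

1. [int C1,C2]  r_C1² − 6r_C1 = 0  ⇒  r_C1 = 6 (r>0 drops 1)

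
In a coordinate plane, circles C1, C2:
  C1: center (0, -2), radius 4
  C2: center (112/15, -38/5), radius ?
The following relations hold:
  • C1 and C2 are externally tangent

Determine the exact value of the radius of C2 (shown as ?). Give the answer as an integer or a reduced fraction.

1. [ext C1·C2]  r_C2² + 8r_C2 − 640/9 = 0  ⇒  r_C2 = 16/3 (r>0 drops 1)

16/3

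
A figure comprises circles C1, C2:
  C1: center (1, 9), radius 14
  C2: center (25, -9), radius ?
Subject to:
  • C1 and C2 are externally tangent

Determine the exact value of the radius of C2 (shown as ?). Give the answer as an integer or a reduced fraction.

16

1. [ext C1·C2]  r_C2² + 28r_C2 − 704 = 0  ⇒  r_C2 = 16 (r>0 drops 1)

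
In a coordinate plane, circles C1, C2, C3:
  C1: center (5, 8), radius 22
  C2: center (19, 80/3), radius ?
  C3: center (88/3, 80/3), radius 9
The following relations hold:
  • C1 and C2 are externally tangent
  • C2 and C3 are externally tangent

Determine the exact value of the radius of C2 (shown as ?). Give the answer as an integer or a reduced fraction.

4/3

1. [ext C1·C2]  r_C2² + 44r_C2 − 544/9 = 0  ⇒  r_C2 = 4/3 (r>0 drops 1)
2. [ext C2·C3]  r_C2² + 18r_C2 − 232/9 = 0  ⇒  r_C2 = 4/3 (r>0 drops 1)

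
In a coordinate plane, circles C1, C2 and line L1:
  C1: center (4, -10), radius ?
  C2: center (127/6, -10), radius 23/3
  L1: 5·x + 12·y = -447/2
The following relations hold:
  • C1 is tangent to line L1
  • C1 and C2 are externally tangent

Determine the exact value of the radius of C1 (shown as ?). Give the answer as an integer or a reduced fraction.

19/2

1. [C1‖L1]  r_C1² − 361/4 = 0  ⇒  r_C1 = 19/2 (r>0 drops 1)
2. [ext C1·C2]  r_C1² + (46/3)r_C1 − 2831/12 = 0  ⇒  r_C1 = 19/2 (r>0 drops 1)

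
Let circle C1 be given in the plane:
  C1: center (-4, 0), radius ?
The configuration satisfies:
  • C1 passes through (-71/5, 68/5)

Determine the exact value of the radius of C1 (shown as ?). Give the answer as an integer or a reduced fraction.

17

1. [C1∋P]  r_C1² − 289 = 0  ⇒  r_C1 = 17 (r>0 drops 1)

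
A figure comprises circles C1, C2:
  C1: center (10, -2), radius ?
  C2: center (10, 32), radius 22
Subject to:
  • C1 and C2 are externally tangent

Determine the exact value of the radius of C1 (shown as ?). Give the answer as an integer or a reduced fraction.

1. [ext C1·C2]  r_C1² + 44r_C1 − 672 = 0  ⇒  r_C1 = 12 (r>0 drops 1)

12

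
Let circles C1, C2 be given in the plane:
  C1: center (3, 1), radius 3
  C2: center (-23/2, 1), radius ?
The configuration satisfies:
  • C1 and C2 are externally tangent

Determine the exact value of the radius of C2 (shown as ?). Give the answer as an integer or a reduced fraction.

1. [ext C1·C2]  r_C2² + 6r_C2 − 805/4 = 0  ⇒  r_C2 = 23/2 (r>0 drops 1)

23/2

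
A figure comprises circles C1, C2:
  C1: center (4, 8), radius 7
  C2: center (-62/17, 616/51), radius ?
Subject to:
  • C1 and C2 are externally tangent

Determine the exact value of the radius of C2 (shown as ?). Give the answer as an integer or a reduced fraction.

1. [ext C1·C2]  r_C2² + 14r_C2 − 235/9 = 0  ⇒  r_C2 = 5/3 (r>0 drops 1)

5/3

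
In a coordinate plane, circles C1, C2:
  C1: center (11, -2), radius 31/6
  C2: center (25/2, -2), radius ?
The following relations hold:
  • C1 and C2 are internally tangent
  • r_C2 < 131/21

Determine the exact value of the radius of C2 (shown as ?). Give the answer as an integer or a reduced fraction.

1. [int C1,C2]  r_C2² − (31/3)r_C2 + 220/9 = 0  ⇒  r_C2 = 11/3 or 20/3
2. given r_C2 < 131/21: keep 11/3

11/3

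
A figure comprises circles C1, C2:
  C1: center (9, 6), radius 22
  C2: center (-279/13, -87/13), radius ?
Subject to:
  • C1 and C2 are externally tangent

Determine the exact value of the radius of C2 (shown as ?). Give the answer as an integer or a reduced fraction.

1. [ext C1·C2]  r_C2² + 44r_C2 − 605 = 0  ⇒  r_C2 = 11 (r>0 drops 1)

11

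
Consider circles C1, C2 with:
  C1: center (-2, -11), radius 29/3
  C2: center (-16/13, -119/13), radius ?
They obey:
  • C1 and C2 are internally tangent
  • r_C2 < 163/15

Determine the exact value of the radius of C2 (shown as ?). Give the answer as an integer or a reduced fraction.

23/3

1. [int C1,C2]  r_C2² − (58/3)r_C2 + 805/9 = 0  ⇒  r_C2 = 23/3 or 35/3
2. given r_C2 < 163/15: keep 23/3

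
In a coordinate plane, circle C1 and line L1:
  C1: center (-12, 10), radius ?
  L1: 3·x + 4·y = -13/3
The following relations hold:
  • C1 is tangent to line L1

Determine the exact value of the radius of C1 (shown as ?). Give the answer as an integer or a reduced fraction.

1. [C1‖L1]  r_C1² − 25/9 = 0  ⇒  r_C1 = 5/3 (r>0 drops 1)

5/3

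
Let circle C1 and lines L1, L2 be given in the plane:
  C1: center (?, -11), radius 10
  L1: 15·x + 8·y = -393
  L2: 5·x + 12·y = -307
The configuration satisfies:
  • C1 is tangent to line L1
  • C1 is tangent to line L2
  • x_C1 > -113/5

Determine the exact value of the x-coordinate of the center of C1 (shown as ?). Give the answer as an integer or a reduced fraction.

-9

1. [C1‖L1]  x_C1² + (122/3)x_C1 + 285 = 0  ⇒  x_C1 = -95/3 or -9
2. [C1‖L2]  x_C1² + 70x_C1 + 549 = 0  ⇒  x_C1 = -61 or -9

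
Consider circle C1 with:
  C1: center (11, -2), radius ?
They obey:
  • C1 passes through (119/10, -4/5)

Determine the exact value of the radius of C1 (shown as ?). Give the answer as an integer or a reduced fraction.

3/2

1. [C1∋P]  r_C1² − 9/4 = 0  ⇒  r_C1 = 3/2 (r>0 drops 1)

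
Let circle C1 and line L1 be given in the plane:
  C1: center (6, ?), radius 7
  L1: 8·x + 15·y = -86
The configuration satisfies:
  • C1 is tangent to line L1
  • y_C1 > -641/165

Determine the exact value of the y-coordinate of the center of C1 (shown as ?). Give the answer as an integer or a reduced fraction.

1. [C1‖L1]  y_C1² + (268/15)y_C1 + 253/15 = 0  ⇒  y_C1 = -253/15 or -1
2. given y_C1 > -641/165: keep -1

-1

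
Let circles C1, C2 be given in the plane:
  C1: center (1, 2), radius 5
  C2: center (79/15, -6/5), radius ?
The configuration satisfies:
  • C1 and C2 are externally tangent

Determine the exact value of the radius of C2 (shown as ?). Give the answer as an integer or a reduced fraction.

1. [ext C1·C2]  r_C2² + 10r_C2 − 31/9 = 0  ⇒  r_C2 = 1/3 (r>0 drops 1)

1/3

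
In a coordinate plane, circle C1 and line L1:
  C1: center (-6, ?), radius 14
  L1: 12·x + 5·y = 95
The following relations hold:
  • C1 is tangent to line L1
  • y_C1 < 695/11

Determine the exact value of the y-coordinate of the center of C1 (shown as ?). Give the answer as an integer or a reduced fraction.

1. [C1‖L1]  y_C1² − (334/5)y_C1 − 1047/5 = 0  ⇒  y_C1 = -3 or 349/5
2. given y_C1 < 695/11: keep -3

-3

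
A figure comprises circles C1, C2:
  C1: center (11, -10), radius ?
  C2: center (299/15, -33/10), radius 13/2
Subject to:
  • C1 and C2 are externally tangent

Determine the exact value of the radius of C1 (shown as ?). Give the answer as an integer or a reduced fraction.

14/3

1. [ext C1·C2]  r_C1² + 13r_C1 − 742/9 = 0  ⇒  r_C1 = 14/3 (r>0 drops 1)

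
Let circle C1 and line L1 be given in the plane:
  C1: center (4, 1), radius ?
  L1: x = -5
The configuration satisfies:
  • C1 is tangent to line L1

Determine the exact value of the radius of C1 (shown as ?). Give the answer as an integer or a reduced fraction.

9

1. [C1‖L1]  r_C1² − 81 = 0  ⇒  r_C1 = 9 (r>0 drops 1)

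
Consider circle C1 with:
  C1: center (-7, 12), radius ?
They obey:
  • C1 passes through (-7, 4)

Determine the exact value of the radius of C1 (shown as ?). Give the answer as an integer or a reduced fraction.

8

1. [C1∋P]  r_C1² − 64 = 0  ⇒  r_C1 = 8 (r>0 drops 1)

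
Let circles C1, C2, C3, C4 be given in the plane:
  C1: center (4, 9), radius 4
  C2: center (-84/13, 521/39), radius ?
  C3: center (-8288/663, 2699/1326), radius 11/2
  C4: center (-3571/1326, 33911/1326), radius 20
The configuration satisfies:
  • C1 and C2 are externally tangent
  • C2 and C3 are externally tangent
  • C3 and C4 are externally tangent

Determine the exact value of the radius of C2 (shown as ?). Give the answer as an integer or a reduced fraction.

1. [ext C1·C2]  r_C2² + 8r_C2 − 1012/9 = 0  ⇒  r_C2 = 22/3 (r>0 drops 1)
2. [ext C2·C3]  r_C2² + 11r_C2 − 1210/9 = 0  ⇒  r_C2 = 22/3 (r>0 drops 1)

22/3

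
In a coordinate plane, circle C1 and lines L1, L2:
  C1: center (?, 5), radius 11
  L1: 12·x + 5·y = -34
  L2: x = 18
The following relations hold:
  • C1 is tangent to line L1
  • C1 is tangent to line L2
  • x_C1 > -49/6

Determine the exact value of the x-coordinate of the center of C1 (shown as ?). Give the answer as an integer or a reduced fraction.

7

1. [C1‖L1]  x_C1² + (59/6)x_C1 − 707/6 = 0  ⇒  x_C1 = -101/6 or 7
2. [C1‖L2]  x_C1² − 36x_C1 + 203 = 0  ⇒  x_C1 = 7 or 29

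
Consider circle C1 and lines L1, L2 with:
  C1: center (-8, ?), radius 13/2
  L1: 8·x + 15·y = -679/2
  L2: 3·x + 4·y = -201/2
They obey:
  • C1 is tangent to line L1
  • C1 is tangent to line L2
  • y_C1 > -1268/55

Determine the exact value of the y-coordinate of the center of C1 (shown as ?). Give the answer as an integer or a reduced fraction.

1. [C1‖L1]  y_C1² + (551/15)y_C1 + 4246/15 = 0  ⇒  y_C1 = -386/15 or -11
2. [C1‖L2]  y_C1² + (153/4)y_C1 + 1199/4 = 0  ⇒  y_C1 = -109/4 or -11

-11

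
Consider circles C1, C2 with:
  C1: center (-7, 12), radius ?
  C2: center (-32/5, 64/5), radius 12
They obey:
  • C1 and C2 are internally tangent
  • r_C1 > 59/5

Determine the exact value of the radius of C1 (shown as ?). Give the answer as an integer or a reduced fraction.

13

1. [int C1,C2]  r_C1² − 24r_C1 + 143 = 0  ⇒  r_C1 = 11 or 13
2. given r_C1 > 59/5: keep 13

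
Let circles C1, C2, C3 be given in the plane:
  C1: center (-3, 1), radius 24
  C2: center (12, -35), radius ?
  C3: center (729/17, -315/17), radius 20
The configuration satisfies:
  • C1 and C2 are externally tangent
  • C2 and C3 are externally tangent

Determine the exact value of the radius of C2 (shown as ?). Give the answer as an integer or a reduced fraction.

15

1. [ext C1·C2]  r_C2² + 48r_C2 − 945 = 0  ⇒  r_C2 = 15 (r>0 drops 1)
2. [ext C2·C3]  r_C2² + 40r_C2 − 825 = 0  ⇒  r_C2 = 15 (r>0 drops 1)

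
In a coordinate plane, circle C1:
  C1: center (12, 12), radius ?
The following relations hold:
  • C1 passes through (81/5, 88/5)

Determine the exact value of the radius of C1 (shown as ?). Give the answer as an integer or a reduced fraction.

1. [C1∋P]  r_C1² − 49 = 0  ⇒  r_C1 = 7 (r>0 drops 1)

7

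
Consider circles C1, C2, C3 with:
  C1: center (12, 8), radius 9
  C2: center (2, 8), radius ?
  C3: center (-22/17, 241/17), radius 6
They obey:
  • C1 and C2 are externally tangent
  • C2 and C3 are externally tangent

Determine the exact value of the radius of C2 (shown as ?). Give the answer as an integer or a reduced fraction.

1. [ext C1·C2]  r_C2² + 18r_C2 − 19 = 0  ⇒  r_C2 = 1 (r>0 drops 1)
2. [ext C2·C3]  r_C2² + 12r_C2 − 13 = 0  ⇒  r_C2 = 1 (r>0 drops 1)

1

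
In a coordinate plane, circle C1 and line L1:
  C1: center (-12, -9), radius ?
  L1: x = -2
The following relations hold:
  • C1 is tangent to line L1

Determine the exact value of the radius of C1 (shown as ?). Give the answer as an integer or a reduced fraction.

10

1. [C1‖L1]  r_C1² − 100 = 0  ⇒  r_C1 = 10 (r>0 drops 1)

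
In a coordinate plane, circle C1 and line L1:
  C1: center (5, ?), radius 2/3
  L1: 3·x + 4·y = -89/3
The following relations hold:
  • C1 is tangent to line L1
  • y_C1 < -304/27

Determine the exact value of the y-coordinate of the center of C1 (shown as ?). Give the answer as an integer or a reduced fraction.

-12

1. [C1‖L1]  y_C1² + (67/3)y_C1 + 124 = 0  ⇒  y_C1 = -12 or -31/3
2. given y_C1 < -304/27: keep -12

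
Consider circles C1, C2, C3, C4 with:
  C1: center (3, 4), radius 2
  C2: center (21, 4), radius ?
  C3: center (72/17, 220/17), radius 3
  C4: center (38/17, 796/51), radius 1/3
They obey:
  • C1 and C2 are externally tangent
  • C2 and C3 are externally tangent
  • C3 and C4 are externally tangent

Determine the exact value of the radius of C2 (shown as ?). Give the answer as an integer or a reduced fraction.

16

1. [ext C1·C2]  r_C2² + 4r_C2 − 320 = 0  ⇒  r_C2 = 16 (r>0 drops 1)
2. [ext C2·C3]  r_C2² + 6r_C2 − 352 = 0  ⇒  r_C2 = 16 (r>0 drops 1)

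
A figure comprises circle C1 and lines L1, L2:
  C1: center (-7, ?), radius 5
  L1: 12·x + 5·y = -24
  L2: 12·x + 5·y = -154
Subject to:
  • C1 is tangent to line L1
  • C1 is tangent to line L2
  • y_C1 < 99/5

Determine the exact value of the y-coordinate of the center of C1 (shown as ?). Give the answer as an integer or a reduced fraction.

-1

1. [C1‖L1]  y_C1² − 24y_C1 − 25 = 0  ⇒  y_C1 = -1 or 25
2. [C1‖L2]  y_C1² + 28y_C1 + 27 = 0  ⇒  y_C1 = -27 or -1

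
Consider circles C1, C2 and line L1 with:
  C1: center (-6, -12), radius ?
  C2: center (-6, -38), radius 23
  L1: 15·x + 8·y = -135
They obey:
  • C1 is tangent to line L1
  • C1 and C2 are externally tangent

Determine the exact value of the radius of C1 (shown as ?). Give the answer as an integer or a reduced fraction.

1. [C1‖L1]  r_C1² − 9 = 0  ⇒  r_C1 = 3 (r>0 drops 1)
2. [ext C1·C2]  r_C1² + 46r_C1 − 147 = 0  ⇒  r_C1 = 3 (r>0 drops 1)

3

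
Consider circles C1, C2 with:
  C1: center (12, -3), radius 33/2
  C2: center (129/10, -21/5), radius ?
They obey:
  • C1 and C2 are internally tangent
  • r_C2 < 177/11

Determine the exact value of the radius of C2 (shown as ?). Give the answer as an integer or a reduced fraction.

1. [int C1,C2]  r_C2² − 33r_C2 + 270 = 0  ⇒  r_C2 = 15 or 18
2. given r_C2 < 177/11: keep 15

15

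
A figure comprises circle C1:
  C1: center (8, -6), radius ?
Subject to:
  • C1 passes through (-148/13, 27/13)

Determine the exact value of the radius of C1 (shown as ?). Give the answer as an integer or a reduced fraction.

21

1. [C1∋P]  r_C1² − 441 = 0  ⇒  r_C1 = 21 (r>0 drops 1)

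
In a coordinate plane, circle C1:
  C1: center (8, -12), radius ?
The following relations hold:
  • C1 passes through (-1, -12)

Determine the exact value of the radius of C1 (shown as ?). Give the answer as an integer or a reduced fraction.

1. [C1∋P]  r_C1² − 81 = 0  ⇒  r_C1 = 9 (r>0 drops 1)

9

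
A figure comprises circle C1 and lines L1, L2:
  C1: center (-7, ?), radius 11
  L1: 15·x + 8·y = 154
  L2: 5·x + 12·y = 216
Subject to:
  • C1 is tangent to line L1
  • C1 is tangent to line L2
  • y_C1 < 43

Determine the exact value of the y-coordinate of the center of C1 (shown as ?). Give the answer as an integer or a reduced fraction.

9

1. [C1‖L1]  y_C1² − (259/4)y_C1 + 2007/4 = 0  ⇒  y_C1 = 9 or 223/4
2. [C1‖L2]  y_C1² − (251/6)y_C1 + 591/2 = 0  ⇒  y_C1 = 9 or 197/6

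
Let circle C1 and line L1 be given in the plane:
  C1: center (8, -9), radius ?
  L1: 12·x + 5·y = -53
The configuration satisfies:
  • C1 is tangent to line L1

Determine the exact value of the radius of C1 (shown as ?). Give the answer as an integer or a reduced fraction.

1. [C1‖L1]  r_C1² − 64 = 0  ⇒  r_C1 = 8 (r>0 drops 1)

8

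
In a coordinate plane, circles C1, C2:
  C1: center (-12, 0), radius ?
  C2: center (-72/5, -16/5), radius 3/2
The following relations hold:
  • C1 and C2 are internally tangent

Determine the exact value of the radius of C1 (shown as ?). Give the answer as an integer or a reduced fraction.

11/2

1. [int C1,C2]  r_C1² − 3r_C1 − 55/4 = 0  ⇒  r_C1 = 11/2 (r>0 drops 1)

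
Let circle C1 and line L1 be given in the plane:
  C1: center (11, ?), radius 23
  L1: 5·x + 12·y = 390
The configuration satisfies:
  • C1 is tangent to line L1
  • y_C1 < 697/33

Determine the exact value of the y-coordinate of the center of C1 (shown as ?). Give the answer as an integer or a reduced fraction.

1. [C1‖L1]  y_C1² − (335/6)y_C1 + 317/2 = 0  ⇒  y_C1 = 3 or 317/6
2. given y_C1 < 697/33: keep 3

3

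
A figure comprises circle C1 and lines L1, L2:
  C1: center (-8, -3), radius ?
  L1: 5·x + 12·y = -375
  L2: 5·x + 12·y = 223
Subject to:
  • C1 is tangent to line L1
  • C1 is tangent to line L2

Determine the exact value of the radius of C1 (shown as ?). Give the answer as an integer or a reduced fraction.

1. [C1‖L1]  r_C1² − 529 = 0  ⇒  r_C1 = 23 (r>0 drops 1)
2. [C1‖L2]  r_C1² − 529 = 0  ⇒  r_C1 = 23 (r>0 drops 1)

23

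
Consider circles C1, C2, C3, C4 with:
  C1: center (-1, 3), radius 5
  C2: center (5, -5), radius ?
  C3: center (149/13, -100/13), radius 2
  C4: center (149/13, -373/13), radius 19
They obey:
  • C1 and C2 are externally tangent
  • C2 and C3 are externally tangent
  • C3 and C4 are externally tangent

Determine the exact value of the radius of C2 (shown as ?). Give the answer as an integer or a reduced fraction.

5

1. [ext C1·C2]  r_C2² + 10r_C2 − 75 = 0  ⇒  r_C2 = 5 (r>0 drops 1)
2. [ext C2·C3]  r_C2² + 4r_C2 − 45 = 0  ⇒  r_C2 = 5 (r>0 drops 1)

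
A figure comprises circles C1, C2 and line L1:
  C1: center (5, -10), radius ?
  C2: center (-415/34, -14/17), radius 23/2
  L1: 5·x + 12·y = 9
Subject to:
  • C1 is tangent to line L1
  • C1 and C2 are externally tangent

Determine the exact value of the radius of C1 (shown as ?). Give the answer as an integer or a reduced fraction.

1. [C1‖L1]  r_C1² − 64 = 0  ⇒  r_C1 = 8 (r>0 drops 1)
2. [ext C1·C2]  r_C1² + 23r_C1 − 248 = 0  ⇒  r_C1 = 8 (r>0 drops 1)

8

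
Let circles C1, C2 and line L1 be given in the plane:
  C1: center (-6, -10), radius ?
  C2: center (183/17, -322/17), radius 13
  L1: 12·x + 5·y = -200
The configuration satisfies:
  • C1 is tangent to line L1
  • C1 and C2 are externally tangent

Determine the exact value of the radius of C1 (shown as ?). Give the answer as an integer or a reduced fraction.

6

1. [C1‖L1]  r_C1² − 36 = 0  ⇒  r_C1 = 6 (r>0 drops 1)
2. [ext C1·C2]  r_C1² + 26r_C1 − 192 = 0  ⇒  r_C1 = 6 (r>0 drops 1)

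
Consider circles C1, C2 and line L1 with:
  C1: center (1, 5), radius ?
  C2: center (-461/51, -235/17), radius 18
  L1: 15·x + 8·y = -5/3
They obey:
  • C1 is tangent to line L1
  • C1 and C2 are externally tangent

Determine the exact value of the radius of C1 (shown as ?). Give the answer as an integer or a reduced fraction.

1. [C1‖L1]  r_C1² − 100/9 = 0  ⇒  r_C1 = 10/3 (r>0 drops 1)
2. [ext C1·C2]  r_C1² + 36r_C1 − 1180/9 = 0  ⇒  r_C1 = 10/3 (r>0 drops 1)

10/3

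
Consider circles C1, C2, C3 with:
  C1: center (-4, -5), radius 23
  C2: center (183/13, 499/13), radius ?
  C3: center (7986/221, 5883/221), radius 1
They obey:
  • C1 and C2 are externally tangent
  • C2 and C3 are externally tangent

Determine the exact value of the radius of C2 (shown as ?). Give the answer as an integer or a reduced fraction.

24

1. [ext C1·C2]  r_C2² + 46r_C2 − 1680 = 0  ⇒  r_C2 = 24 (r>0 drops 1)
2. [ext C2·C3]  r_C2² + 2r_C2 − 624 = 0  ⇒  r_C2 = 24 (r>0 drops 1)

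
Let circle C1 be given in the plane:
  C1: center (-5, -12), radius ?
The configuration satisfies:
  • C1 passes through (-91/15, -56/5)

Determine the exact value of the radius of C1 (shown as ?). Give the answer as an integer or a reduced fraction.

4/3

1. [C1∋P]  r_C1² − 16/9 = 0  ⇒  r_C1 = 4/3 (r>0 drops 1)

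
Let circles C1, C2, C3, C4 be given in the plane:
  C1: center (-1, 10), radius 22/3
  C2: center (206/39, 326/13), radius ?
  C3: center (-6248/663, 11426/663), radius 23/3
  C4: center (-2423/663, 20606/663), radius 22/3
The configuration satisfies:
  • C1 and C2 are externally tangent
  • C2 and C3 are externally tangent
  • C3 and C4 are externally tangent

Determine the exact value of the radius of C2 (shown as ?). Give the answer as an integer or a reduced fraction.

1. [ext C1·C2]  r_C2² + (44/3)r_C2 − 213 = 0  ⇒  r_C2 = 9 (r>0 drops 1)
2. [ext C2·C3]  r_C2² + (46/3)r_C2 − 219 = 0  ⇒  r_C2 = 9 (r>0 drops 1)

9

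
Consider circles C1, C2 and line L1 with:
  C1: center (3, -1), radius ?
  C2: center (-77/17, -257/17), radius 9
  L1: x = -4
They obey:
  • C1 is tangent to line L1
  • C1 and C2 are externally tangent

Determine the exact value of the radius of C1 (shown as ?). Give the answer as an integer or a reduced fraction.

7

1. [C1‖L1]  r_C1² − 49 = 0  ⇒  r_C1 = 7 (r>0 drops 1)
2. [ext C1·C2]  r_C1² + 18r_C1 − 175 = 0  ⇒  r_C1 = 7 (r>0 drops 1)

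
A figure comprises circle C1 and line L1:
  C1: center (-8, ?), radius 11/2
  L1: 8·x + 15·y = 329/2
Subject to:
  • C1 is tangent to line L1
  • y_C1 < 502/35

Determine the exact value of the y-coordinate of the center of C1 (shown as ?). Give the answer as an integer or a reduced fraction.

1. [C1‖L1]  y_C1² − (457/15)y_C1 + 966/5 = 0  ⇒  y_C1 = 9 or 322/15
2. given y_C1 < 502/35: keep 9

9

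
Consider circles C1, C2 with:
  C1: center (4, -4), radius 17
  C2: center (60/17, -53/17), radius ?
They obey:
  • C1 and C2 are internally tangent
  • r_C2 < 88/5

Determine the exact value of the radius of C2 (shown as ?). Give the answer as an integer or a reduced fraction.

1. [int C1,C2]  r_C2² − 34r_C2 + 288 = 0  ⇒  r_C2 = 16 or 18
2. given r_C2 < 88/5: keep 16

16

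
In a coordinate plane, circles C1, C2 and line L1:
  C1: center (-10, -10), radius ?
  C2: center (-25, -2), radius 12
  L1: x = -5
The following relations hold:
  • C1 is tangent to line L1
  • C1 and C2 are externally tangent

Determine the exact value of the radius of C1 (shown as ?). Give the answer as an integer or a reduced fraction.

5

1. [C1‖L1]  r_C1² − 25 = 0  ⇒  r_C1 = 5 (r>0 drops 1)
2. [ext C1·C2]  r_C1² + 24r_C1 − 145 = 0  ⇒  r_C1 = 5 (r>0 drops 1)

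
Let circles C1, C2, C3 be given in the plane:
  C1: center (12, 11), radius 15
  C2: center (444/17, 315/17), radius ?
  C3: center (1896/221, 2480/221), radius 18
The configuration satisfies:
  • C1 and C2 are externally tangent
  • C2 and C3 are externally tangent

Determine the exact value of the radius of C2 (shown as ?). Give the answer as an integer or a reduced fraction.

1

1. [ext C1·C2]  r_C2² + 30r_C2 − 31 = 0  ⇒  r_C2 = 1 (r>0 drops 1)
2. [ext C2·C3]  r_C2² + 36r_C2 − 37 = 0  ⇒  r_C2 = 1 (r>0 drops 1)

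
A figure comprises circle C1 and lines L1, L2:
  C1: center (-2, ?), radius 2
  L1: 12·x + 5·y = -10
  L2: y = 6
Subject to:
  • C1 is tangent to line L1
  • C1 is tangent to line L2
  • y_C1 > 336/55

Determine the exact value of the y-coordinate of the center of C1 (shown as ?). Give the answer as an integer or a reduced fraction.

8

1. [C1‖L1]  y_C1² − (28/5)y_C1 − 96/5 = 0  ⇒  y_C1 = -12/5 or 8
2. [C1‖L2]  y_C1² − 12y_C1 + 32 = 0  ⇒  y_C1 = 4 or 8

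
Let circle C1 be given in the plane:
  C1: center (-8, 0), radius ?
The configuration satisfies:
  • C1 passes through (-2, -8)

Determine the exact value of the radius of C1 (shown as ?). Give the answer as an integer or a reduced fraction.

1. [C1∋P]  r_C1² − 100 = 0  ⇒  r_C1 = 10 (r>0 drops 1)

10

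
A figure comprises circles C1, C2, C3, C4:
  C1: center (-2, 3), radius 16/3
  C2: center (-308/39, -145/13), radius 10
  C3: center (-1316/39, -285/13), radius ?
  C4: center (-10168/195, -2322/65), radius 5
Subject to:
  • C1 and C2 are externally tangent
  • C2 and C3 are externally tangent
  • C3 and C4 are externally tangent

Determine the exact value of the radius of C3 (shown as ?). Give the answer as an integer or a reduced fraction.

1. [ext C2·C3]  r_C3² + 20r_C3 − 684 = 0  ⇒  r_C3 = 18 (r>0 drops 1)
2. [ext C3·C4]  r_C3² + 10r_C3 − 504 = 0  ⇒  r_C3 = 18 (r>0 drops 1)

18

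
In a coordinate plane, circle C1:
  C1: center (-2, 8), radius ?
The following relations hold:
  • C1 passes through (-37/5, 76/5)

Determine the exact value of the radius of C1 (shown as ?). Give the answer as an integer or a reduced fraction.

9

1. [C1∋P]  r_C1² − 81 = 0  ⇒  r_C1 = 9 (r>0 drops 1)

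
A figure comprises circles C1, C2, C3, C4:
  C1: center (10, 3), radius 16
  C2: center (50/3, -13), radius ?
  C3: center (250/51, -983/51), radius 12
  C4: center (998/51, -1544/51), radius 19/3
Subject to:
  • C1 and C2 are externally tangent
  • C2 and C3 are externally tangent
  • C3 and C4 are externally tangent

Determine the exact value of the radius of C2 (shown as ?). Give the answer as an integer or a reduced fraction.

1. [ext C1·C2]  r_C2² + 32r_C2 − 400/9 = 0  ⇒  r_C2 = 4/3 (r>0 drops 1)
2. [ext C2·C3]  r_C2² + 24r_C2 − 304/9 = 0  ⇒  r_C2 = 4/3 (r>0 drops 1)

4/3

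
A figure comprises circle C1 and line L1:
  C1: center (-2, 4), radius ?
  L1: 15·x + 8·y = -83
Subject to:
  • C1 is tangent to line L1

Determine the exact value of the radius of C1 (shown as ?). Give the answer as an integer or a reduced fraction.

5

1. [C1‖L1]  r_C1² − 25 = 0  ⇒  r_C1 = 5 (r>0 drops 1)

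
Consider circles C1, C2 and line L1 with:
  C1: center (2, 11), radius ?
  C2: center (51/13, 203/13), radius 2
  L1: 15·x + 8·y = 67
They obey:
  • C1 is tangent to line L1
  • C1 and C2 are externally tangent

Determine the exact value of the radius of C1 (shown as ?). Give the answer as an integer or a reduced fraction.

3

1. [C1‖L1]  r_C1² − 9 = 0  ⇒  r_C1 = 3 (r>0 drops 1)
2. [ext C1·C2]  r_C1² + 4r_C1 − 21 = 0  ⇒  r_C1 = 3 (r>0 drops 1)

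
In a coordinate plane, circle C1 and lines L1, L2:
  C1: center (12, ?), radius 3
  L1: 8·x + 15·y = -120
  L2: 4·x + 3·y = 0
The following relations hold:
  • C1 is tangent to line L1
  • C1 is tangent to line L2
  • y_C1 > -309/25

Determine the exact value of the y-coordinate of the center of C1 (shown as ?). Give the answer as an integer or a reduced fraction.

-11

1. [C1‖L1]  y_C1² + (144/5)y_C1 + 979/5 = 0  ⇒  y_C1 = -89/5 or -11
2. [C1‖L2]  y_C1² + 32y_C1 + 231 = 0  ⇒  y_C1 = -21 or -11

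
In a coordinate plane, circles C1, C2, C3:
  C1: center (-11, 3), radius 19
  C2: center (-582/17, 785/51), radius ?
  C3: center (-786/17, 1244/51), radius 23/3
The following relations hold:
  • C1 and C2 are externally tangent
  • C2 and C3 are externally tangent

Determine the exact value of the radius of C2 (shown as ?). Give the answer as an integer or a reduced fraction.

22/3

1. [ext C1·C2]  r_C2² + 38r_C2 − 2992/9 = 0  ⇒  r_C2 = 22/3 (r>0 drops 1)
2. [ext C2·C3]  r_C2² + (46/3)r_C2 − 1496/9 = 0  ⇒  r_C2 = 22/3 (r>0 drops 1)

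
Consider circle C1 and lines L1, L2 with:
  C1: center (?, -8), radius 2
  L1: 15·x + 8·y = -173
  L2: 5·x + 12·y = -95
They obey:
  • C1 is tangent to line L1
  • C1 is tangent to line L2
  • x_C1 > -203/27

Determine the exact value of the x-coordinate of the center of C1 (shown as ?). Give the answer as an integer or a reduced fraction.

-5

1. [C1‖L1]  x_C1² + (218/15)x_C1 + 143/3 = 0  ⇒  x_C1 = -143/15 or -5
2. [C1‖L2]  x_C1² − (2/5)x_C1 − 27 = 0  ⇒  x_C1 = -5 or 27/5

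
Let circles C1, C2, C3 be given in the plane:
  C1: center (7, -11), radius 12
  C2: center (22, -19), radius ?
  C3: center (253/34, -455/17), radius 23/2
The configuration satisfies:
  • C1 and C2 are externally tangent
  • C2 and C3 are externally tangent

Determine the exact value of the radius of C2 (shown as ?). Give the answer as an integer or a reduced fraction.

1. [ext C1·C2]  r_C2² + 24r_C2 − 145 = 0  ⇒  r_C2 = 5 (r>0 drops 1)
2. [ext C2·C3]  r_C2² + 23r_C2 − 140 = 0  ⇒  r_C2 = 5 (r>0 drops 1)

5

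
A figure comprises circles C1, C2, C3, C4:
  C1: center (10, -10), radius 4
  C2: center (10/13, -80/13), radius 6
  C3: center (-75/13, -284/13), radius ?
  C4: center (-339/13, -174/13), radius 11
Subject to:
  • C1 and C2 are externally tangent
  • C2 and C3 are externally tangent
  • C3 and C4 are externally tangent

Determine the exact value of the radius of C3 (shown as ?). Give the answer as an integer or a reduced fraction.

1. [ext C2·C3]  r_C3² + 12r_C3 − 253 = 0  ⇒  r_C3 = 11 (r>0 drops 1)
2. [ext C3·C4]  r_C3² + 22r_C3 − 363 = 0  ⇒  r_C3 = 11 (r>0 drops 1)

11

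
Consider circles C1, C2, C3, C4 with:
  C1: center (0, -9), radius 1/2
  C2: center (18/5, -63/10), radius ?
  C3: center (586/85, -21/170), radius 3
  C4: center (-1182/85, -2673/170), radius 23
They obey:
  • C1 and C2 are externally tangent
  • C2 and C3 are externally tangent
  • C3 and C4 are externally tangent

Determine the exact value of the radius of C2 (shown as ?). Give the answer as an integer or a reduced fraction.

4

1. [ext C1·C2]  r_C2² + 1r_C2 − 20 = 0  ⇒  r_C2 = 4 (r>0 drops 1)
2. [ext C2·C3]  r_C2² + 6r_C2 − 40 = 0  ⇒  r_C2 = 4 (r>0 drops 1)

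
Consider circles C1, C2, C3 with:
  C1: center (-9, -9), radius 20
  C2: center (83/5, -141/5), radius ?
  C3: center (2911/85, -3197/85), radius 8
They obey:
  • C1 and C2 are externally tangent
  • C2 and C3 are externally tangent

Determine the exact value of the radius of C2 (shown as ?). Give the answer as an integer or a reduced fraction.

12

1. [ext C1·C2]  r_C2² + 40r_C2 − 624 = 0  ⇒  r_C2 = 12 (r>0 drops 1)
2. [ext C2·C3]  r_C2² + 16r_C2 − 336 = 0  ⇒  r_C2 = 12 (r>0 drops 1)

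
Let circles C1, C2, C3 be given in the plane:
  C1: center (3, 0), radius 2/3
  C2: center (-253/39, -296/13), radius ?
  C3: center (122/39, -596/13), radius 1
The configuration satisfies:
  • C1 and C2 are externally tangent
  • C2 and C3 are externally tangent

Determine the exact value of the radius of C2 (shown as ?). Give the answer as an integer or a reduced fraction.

1. [ext C1·C2]  r_C2² + (4/3)r_C2 − 608 = 0  ⇒  r_C2 = 24 (r>0 drops 1)
2. [ext C2·C3]  r_C2² + 2r_C2 − 624 = 0  ⇒  r_C2 = 24 (r>0 drops 1)

24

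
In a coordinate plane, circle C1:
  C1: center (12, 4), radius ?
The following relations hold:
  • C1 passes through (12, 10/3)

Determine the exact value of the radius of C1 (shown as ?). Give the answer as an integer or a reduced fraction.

2/3

1. [C1∋P]  r_C1² − 4/9 = 0  ⇒  r_C1 = 2/3 (r>0 drops 1)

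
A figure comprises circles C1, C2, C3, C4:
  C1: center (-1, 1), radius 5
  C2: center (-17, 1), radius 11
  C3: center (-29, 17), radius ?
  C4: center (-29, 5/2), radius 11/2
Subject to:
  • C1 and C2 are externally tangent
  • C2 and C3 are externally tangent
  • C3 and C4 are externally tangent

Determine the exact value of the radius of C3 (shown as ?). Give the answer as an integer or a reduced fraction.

9

1. [ext C2·C3]  r_C3² + 22r_C3 − 279 = 0  ⇒  r_C3 = 9 (r>0 drops 1)
2. [ext C3·C4]  r_C3² + 11r_C3 − 180 = 0  ⇒  r_C3 = 9 (r>0 drops 1)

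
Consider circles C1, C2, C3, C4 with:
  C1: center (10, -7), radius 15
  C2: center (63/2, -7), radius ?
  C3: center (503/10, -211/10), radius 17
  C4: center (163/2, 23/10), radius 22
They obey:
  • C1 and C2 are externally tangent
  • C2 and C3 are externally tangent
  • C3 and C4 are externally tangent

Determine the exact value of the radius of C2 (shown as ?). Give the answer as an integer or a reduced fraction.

1. [ext C1·C2]  r_C2² + 30r_C2 − 949/4 = 0  ⇒  r_C2 = 13/2 (r>0 drops 1)
2. [ext C2·C3]  r_C2² + 34r_C2 − 1053/4 = 0  ⇒  r_C2 = 13/2 (r>0 drops 1)

13/2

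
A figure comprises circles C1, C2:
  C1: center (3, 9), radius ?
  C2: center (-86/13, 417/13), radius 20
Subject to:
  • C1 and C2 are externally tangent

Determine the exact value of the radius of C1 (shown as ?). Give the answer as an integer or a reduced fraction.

1. [ext C1·C2]  r_C1² + 40r_C1 − 225 = 0  ⇒  r_C1 = 5 (r>0 drops 1)

5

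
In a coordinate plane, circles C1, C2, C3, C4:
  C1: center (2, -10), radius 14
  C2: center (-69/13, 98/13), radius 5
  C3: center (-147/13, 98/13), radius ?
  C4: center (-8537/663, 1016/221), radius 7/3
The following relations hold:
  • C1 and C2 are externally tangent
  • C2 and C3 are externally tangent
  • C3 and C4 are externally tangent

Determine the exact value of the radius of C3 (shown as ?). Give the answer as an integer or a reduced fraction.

1

1. [ext C2·C3]  r_C3² + 10r_C3 − 11 = 0  ⇒  r_C3 = 1 (r>0 drops 1)
2. [ext C3·C4]  r_C3² + (14/3)r_C3 − 17/3 = 0  ⇒  r_C3 = 1 (r>0 drops 1)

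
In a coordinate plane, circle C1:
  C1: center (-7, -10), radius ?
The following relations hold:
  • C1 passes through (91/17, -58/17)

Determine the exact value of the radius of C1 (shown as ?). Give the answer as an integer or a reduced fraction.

14

1. [C1∋P]  r_C1² − 196 = 0  ⇒  r_C1 = 14 (r>0 drops 1)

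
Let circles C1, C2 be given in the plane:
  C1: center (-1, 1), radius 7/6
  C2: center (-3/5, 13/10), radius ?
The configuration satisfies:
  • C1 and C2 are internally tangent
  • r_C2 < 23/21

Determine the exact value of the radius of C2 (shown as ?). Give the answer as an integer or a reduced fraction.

1. [int C1,C2]  r_C2² − (7/3)r_C2 + 10/9 = 0  ⇒  r_C2 = 2/3 or 5/3
2. given r_C2 < 23/21: keep 2/3

2/3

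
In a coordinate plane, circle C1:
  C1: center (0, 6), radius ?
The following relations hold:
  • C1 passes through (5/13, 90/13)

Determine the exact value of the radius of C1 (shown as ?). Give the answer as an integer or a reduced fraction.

1. [C1∋P]  r_C1² − 1 = 0  ⇒  r_C1 = 1 (r>0 drops 1)

1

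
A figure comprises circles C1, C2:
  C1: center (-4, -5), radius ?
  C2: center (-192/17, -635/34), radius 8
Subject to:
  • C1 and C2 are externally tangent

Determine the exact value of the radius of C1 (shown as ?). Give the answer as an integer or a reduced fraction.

15/2

1. [ext C1·C2]  r_C1² + 16r_C1 − 705/4 = 0  ⇒  r_C1 = 15/2 (r>0 drops 1)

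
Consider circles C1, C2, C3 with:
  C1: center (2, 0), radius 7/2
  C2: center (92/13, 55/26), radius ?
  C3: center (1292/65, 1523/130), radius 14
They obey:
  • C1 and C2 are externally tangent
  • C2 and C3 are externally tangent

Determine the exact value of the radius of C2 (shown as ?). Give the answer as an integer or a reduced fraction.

2

1. [ext C1·C2]  r_C2² + 7r_C2 − 18 = 0  ⇒  r_C2 = 2 (r>0 drops 1)
2. [ext C2·C3]  r_C2² + 28r_C2 − 60 = 0  ⇒  r_C2 = 2 (r>0 drops 1)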